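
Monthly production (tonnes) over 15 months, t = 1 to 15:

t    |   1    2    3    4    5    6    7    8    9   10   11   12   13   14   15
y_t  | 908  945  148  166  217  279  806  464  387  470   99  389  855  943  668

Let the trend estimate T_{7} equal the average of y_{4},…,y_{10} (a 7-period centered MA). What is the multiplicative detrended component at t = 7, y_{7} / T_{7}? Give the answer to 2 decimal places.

2.02

Trend T_7 = (166 + 217 + 279 + 806 + 464 + 387 + 470) / 7 = 2789/7 = 398.4286
Ratio to trend: 806 / 398.4286 = 2.02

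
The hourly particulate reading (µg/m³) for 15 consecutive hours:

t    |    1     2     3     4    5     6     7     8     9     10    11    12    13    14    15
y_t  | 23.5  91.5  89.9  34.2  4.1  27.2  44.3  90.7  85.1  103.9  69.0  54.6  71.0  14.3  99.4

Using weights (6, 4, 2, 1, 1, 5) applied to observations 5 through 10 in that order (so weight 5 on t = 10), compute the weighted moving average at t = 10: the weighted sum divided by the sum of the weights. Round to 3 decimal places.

Weighted sum: 6·4.1 + 4·27.2 + 2·44.3 + 1·90.7 + 1·85.1 + 5·103.9 = 24.6 + 108.8 + 88.6 + 90.7 + 85.1 + 519.5 = 917.3
Weight total: 6 + 4 + 2 + 1 + 1 + 5 = 19
WMA = 917.3 / 19 = 48.279

48.279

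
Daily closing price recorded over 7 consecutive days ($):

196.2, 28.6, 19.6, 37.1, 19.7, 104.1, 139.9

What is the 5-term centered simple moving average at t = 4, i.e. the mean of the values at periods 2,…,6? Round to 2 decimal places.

41.82

Sum of periods 2–6: 28.6 + 19.6 + 37.1 + 19.7 + 104.1 = 209.1
Divide by 5: 209.1 / 5 = 41.82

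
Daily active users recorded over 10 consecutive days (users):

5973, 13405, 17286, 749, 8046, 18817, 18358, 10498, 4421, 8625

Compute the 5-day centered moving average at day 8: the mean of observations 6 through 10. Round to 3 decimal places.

12143.800

Sum of periods 6–10: 18817 + 18358 + 10498 + 4421 + 8625 = 60719
Divide by 5: 60719 / 5 = 12143.800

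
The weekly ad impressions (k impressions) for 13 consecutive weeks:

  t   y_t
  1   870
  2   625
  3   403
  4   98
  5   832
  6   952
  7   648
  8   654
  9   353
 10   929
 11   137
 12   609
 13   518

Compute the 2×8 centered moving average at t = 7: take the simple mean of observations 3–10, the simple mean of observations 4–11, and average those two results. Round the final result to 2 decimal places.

Sum over 3–10: 403 + 98 + 832 + 952 + 648 + 654 + 353 + 929 = 4869
Sum over 4–11: 98 + 832 + 952 + 648 + 654 + 353 + 929 + 137 = 4603
CMA at t=7 = (4869 + 4603) / (2·8) = 9472 / 16 = 592.00

592.00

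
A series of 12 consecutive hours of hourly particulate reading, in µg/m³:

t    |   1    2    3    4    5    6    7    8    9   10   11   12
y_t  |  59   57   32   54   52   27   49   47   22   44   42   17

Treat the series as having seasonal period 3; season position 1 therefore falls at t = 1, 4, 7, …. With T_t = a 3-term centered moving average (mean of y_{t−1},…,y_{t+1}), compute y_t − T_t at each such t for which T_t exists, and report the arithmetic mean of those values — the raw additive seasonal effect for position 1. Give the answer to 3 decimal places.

Season position 1 occurs at t = 4, 7, 10 (where T_t is defined).
t=4: T_4 = 46.00000; y_4 − T_4 = 54 − 46.00000 = 8.00000
t=7: T_7 = 41.00000; y_7 − T_7 = 49 − 41.00000 = 8.00000
t=10: T_10 = 36.00000; y_10 − T_10 = 44 − 36.00000 = 8.00000
Mean deviation: (8.00000 + 8.00000 + 8.00000) / 3 = 8.000

8.000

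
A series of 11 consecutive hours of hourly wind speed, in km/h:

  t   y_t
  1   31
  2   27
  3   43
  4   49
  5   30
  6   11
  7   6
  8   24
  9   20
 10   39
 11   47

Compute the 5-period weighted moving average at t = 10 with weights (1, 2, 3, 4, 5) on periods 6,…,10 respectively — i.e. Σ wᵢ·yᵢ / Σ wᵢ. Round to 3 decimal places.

Weighted sum: 1·11 + 2·6 + 3·24 + 4·20 + 5·39 = 11 + 12 + 72 + 80 + 195 = 370
Weight total: 1 + 2 + 3 + 4 + 5 = 15
WMA = 370 / 15 = 24.667

24.667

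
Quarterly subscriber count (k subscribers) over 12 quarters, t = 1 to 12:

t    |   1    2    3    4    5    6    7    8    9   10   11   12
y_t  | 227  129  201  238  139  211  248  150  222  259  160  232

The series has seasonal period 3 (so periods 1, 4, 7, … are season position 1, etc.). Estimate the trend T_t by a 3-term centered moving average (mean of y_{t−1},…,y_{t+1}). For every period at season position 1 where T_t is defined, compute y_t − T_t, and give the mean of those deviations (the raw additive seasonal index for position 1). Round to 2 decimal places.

Season position 1 occurs at t = 4, 7, 10 (where T_t is defined).
t=4: T_4 = 192.6667; y_4 − T_4 = 238 − 192.6667 = 45.3333
t=7: T_7 = 203.0000; y_7 − T_7 = 248 − 203.0000 = 45.0000
t=10: T_10 = 213.6667; y_10 − T_10 = 259 − 213.6667 = 45.3333
Mean deviation: (45.3333 + 45.0000 + 45.3333) / 3 = 45.22

45.22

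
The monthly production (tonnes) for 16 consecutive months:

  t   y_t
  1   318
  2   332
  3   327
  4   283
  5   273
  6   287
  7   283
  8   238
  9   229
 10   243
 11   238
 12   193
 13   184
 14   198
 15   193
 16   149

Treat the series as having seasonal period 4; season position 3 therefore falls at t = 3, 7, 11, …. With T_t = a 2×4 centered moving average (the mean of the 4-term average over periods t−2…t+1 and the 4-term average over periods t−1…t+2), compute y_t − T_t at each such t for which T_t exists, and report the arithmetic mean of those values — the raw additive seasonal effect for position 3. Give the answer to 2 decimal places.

17.92

Season position 3 occurs at t = 3, 7, 11 (where T_t is defined).
t=3: T_3 = 309.3750; y_3 − T_3 = 327 − 309.3750 = 17.6250
t=7: T_7 = 264.7500; y_7 − T_7 = 283 − 264.7500 = 18.2500
t=11: T_11 = 220.1250; y_11 − T_11 = 238 − 220.1250 = 17.8750
Mean deviation: (17.6250 + 18.2500 + 17.8750) / 3 = 17.92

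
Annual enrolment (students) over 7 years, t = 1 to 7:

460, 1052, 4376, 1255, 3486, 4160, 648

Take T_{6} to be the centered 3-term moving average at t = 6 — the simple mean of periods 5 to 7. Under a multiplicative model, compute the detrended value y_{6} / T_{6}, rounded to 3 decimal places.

Trend T_6 = (3486 + 4160 + 648) / 3 = 8294/3 = 2764.66667
Ratio to trend: 4160 / 2764.66667 = 1.505

1.505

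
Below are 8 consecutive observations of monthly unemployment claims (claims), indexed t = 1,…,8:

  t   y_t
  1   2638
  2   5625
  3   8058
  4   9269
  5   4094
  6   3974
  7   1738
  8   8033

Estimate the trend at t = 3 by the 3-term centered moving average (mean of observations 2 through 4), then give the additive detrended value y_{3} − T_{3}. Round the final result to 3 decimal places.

407.333

Trend T_3 = (5625 + 8058 + 9269) / 3 = 22952/3 = 7650.66667
Detrended value: 8058 − 7650.66667 = 407.333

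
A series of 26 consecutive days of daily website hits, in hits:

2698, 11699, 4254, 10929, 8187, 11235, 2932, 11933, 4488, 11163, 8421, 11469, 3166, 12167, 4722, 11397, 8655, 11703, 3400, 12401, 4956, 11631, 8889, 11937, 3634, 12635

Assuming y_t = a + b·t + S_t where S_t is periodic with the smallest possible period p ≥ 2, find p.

First differences y_{t+1} − y_t: 9001, -7445, 6675, -2742, 3048, -8303, 9001, -7445, 6675, -2742, 3048, -8303, 9001, -7445, …
The difference pattern repeats every 6 terms and not for any smaller step, so p = 6.

6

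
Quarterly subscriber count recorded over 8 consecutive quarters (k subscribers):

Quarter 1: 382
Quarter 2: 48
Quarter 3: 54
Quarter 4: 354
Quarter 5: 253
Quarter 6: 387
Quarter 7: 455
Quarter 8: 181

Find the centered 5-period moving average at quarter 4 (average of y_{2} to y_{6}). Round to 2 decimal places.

219.20

Sum of periods 2–6: 48 + 54 + 354 + 253 + 387 = 1096
Divide by 5: 1096 / 5 = 219.20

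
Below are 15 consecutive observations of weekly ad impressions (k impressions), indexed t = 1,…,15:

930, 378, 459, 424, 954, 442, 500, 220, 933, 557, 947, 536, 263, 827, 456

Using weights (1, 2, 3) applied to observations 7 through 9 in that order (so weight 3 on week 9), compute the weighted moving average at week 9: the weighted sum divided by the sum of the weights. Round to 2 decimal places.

623.17

Weighted sum: 1·500 + 2·220 + 3·933 = 500 + 440 + 2799 = 3739
Weight total: 1 + 2 + 3 = 6
WMA = 3739 / 6 = 623.17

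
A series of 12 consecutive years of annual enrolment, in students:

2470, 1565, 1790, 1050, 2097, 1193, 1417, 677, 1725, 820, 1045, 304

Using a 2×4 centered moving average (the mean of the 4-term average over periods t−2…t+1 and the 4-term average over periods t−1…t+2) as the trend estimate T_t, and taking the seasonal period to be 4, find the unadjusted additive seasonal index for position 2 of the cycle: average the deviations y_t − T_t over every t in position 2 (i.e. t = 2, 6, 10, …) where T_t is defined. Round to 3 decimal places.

Season position 2 occurs at t = 6, 10 (where T_t is defined).
t=6: T_6 = 1392.62500; y_6 − T_6 = 1193 − 1392.62500 = -199.62500
t=10: T_10 = 1020.12500; y_10 − T_10 = 820 − 1020.12500 = -200.12500
Mean deviation: (-199.62500 + -200.12500) / 2 = -199.875

-199.875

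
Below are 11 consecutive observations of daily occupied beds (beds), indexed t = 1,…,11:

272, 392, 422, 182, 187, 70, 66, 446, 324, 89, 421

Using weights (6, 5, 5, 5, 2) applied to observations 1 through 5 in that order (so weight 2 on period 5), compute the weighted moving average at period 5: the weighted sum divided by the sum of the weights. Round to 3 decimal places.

303.739

Weighted sum: 6·272 + 5·392 + 5·422 + 5·182 + 2·187 = 1632 + 1960 + 2110 + 910 + 374 = 6986
Weight total: 6 + 5 + 5 + 5 + 2 = 23
WMA = 6986 / 23 = 303.739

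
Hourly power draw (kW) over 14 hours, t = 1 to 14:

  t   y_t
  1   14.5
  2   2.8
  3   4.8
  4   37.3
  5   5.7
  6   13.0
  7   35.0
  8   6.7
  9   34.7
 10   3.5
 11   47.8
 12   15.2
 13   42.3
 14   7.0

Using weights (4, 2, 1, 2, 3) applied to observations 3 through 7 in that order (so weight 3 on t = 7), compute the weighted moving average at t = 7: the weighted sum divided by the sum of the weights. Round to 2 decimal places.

Weighted sum: 4·4.8 + 2·37.3 + 1·5.7 + 2·13.0 + 3·35.0 = 19.2 + 74.6 + 5.7 + 26.0 + 105.0 = 230.5
Weight total: 4 + 2 + 1 + 2 + 3 = 12
WMA = 230.5 / 12 = 19.21

19.21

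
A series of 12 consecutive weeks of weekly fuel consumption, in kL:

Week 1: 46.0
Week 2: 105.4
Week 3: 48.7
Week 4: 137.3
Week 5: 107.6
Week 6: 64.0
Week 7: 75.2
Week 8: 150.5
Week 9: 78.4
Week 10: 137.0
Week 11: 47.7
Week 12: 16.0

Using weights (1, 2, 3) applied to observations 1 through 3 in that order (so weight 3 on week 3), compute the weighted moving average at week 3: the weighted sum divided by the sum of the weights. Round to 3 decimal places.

67.150

Weighted sum: 1·46.0 + 2·105.4 + 3·48.7 = 46.0 + 210.8 + 146.1 = 402.9
Weight total: 1 + 2 + 3 = 6
WMA = 402.9 / 6 = 67.150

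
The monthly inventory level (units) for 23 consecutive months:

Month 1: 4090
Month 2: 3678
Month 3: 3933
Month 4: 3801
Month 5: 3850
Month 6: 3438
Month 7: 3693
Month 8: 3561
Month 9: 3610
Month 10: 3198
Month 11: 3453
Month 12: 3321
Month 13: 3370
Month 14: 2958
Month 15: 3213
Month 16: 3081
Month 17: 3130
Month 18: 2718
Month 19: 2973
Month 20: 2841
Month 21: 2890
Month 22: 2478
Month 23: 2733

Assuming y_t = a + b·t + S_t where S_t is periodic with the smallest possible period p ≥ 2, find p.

First differences y_{t+1} − y_t: -412, 255, -132, 49, -412, 255, -132, 49, -412, 255, …
The difference pattern repeats every 4 terms and not for any smaller step, so p = 4.

4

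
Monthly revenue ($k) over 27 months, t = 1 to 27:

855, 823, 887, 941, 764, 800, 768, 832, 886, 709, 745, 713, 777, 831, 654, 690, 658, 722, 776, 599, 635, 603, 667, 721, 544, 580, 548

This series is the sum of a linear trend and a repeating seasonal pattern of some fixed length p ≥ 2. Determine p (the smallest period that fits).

5

First differences y_{t+1} − y_t: -32, 64, 54, -177, 36, -32, 64, 54, -177, 36, -32, 64, …
The difference pattern repeats every 5 terms and not for any smaller step, so p = 5.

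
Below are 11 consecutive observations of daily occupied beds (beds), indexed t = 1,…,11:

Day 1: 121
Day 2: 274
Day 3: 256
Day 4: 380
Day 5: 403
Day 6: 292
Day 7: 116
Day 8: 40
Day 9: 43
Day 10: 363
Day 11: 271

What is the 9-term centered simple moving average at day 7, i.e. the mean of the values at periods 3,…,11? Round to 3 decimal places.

Sum of periods 3–11: 256 + 380 + 403 + 292 + 116 + 40 + 43 + 363 + 271 = 2164
Divide by 9: 2164 / 9 = 240.444

240.444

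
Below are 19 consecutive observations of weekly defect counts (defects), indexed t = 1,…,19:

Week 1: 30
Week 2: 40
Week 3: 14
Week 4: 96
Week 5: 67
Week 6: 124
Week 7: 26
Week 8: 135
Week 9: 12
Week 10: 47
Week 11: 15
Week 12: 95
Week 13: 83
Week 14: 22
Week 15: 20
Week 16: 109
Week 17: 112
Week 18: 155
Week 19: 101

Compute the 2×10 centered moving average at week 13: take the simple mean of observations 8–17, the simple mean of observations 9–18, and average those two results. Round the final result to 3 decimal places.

66.000

Sum over 8–17: 135 + 12 + 47 + 15 + 95 + 83 + 22 + 20 + 109 + 112 = 650
Sum over 9–18: 12 + 47 + 15 + 95 + 83 + 22 + 20 + 109 + 112 + 155 = 670
CMA at t=13 = (650 + 670) / (2·10) = 1320 / 20 = 66.000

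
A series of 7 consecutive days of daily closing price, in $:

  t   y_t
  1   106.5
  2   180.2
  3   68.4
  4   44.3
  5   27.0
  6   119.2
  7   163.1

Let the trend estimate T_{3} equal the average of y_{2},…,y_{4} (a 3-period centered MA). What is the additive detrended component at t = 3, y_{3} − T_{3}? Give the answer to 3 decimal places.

Trend T_3 = (180.2 + 68.4 + 44.3) / 3 = 292.9/3 = 97.63333
Detrended value: 68.4 − 97.63333 = -29.233

-29.233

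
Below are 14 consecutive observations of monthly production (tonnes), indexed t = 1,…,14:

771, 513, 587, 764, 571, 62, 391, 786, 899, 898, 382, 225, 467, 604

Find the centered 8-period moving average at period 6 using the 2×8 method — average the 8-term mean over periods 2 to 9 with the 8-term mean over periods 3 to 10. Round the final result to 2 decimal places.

Sum over 2–9: 513 + 587 + 764 + 571 + 62 + 391 + 786 + 899 = 4573
Sum over 3–10: 587 + 764 + 571 + 62 + 391 + 786 + 899 + 898 = 4958
CMA at t=6 = (4573 + 4958) / (2·8) = 9531 / 16 = 595.69

595.69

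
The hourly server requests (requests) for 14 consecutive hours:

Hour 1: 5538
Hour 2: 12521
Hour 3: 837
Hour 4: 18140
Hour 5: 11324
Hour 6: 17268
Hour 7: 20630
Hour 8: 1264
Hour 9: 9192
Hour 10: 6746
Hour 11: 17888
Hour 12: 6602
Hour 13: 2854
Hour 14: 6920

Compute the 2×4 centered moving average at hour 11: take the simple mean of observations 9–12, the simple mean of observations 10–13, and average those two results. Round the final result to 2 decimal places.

9314.75

Sum over 9–12: 9192 + 6746 + 17888 + 6602 = 40428
Sum over 10–13: 6746 + 17888 + 6602 + 2854 = 34090
CMA at t=11 = (40428 + 34090) / (2·4) = 74518 / 8 = 9314.75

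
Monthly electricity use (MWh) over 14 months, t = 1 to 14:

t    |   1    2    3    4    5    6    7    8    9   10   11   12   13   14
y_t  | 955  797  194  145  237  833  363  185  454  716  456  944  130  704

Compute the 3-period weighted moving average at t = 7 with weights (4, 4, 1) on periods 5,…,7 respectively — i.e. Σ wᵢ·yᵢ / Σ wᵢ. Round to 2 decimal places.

Weighted sum: 4·237 + 4·833 + 1·363 = 948 + 3332 + 363 = 4643
Weight total: 4 + 4 + 1 = 9
WMA = 4643 / 9 = 515.89

515.89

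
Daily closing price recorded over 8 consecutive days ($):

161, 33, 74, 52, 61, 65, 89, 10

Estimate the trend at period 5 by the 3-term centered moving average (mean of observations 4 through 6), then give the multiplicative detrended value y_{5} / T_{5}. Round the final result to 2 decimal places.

Trend T_5 = (52 + 61 + 65) / 3 = 178/3 = 59.3333
Ratio to trend: 61 / 59.3333 = 1.03

1.03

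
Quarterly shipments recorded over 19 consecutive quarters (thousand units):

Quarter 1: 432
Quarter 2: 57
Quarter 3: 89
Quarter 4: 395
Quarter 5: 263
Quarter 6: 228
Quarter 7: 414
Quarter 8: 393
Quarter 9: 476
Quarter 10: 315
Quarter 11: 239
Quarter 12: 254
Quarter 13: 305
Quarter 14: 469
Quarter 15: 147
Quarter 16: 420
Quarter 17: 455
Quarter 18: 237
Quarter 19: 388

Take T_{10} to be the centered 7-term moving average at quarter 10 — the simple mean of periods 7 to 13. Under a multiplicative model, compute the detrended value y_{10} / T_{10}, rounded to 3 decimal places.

Trend T_10 = (414 + 393 + 476 + 315 + 239 + 254 + 305) / 7 = 2396/7 = 342.28571
Ratio to trend: 315 / 342.28571 = 0.920

0.920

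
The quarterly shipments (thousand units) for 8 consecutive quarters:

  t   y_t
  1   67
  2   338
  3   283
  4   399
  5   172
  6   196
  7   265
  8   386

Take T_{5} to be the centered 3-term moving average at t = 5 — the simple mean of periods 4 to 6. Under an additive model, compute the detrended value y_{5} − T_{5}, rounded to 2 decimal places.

Trend T_5 = (399 + 172 + 196) / 3 = 767/3 = 255.6667
Detrended value: 172 − 255.6667 = -83.67

-83.67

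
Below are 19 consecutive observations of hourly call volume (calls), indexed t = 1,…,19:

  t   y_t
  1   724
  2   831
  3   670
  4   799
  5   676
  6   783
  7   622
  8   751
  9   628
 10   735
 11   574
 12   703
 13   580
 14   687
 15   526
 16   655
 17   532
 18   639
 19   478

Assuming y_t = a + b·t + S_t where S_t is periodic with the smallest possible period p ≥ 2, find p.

4

First differences y_{t+1} − y_t: 107, -161, 129, -123, 107, -161, 129, -123, 107, -161, …
The difference pattern repeats every 4 terms and not for any smaller step, so p = 4.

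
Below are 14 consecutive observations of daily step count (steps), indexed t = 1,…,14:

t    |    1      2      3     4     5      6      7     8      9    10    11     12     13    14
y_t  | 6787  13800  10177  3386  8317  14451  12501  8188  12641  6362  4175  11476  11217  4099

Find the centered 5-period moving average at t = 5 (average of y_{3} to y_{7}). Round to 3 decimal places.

Sum of periods 3–7: 10177 + 3386 + 8317 + 14451 + 12501 = 48832
Divide by 5: 48832 / 5 = 9766.400

9766.400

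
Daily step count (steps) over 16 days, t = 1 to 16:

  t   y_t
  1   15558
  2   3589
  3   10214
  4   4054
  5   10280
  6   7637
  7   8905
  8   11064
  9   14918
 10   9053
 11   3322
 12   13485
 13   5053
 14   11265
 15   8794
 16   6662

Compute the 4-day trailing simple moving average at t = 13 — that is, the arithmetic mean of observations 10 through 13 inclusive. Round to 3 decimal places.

7728.250

Sum of periods 10–13: 9053 + 3322 + 13485 + 5053 = 30913
Divide by 4: 30913 / 4 = 7728.250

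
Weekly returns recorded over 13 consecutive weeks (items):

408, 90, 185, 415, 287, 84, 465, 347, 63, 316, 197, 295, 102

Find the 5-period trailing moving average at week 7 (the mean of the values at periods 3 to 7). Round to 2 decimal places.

Sum of periods 3–7: 185 + 415 + 287 + 84 + 465 = 1436
Divide by 5: 1436 / 5 = 287.20

287.20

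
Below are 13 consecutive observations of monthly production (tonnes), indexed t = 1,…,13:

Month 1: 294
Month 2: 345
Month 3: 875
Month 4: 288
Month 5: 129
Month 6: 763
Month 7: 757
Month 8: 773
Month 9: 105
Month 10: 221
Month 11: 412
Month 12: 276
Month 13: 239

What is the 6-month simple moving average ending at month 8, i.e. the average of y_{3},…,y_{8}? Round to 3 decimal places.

Sum of periods 3–8: 875 + 288 + 129 + 763 + 757 + 773 = 3585
Divide by 6: 3585 / 6 = 597.500

597.500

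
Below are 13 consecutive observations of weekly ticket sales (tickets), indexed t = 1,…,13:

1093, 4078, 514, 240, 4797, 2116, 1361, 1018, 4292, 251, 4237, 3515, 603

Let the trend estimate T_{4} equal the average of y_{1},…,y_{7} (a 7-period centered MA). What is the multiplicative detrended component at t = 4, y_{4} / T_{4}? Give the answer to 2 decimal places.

Trend T_4 = (1093 + 4078 + 514 + 240 + 4797 + 2116 + 1361) / 7 = 14199/7 = 2028.4286
Ratio to trend: 240 / 2028.4286 = 0.12

0.12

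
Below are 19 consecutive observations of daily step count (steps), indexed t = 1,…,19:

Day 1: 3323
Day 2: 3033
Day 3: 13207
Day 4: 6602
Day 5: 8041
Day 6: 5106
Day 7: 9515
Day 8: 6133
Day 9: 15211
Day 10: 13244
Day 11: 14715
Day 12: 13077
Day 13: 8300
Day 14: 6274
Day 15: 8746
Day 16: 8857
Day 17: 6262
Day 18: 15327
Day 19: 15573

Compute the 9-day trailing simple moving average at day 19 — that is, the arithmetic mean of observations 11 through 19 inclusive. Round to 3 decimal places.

10792.333

Sum of periods 11–19: 14715 + 13077 + 8300 + 6274 + 8746 + 8857 + 6262 + 15327 + 15573 = 97131
Divide by 9: 97131 / 9 = 10792.333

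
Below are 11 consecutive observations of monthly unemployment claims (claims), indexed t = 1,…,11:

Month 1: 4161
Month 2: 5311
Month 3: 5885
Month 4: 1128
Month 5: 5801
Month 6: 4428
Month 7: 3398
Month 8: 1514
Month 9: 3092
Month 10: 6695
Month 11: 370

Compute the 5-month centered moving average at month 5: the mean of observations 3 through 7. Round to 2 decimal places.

Sum of periods 3–7: 5885 + 1128 + 5801 + 4428 + 3398 = 20640
Divide by 5: 20640 / 5 = 4128.00

4128.00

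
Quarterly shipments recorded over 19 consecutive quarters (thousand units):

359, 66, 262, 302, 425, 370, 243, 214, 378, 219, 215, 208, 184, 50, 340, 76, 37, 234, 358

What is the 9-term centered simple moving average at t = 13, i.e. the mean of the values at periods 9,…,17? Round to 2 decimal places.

189.67

Sum of periods 9–17: 378 + 219 + 215 + 208 + 184 + 50 + 340 + 76 + 37 = 1707
Divide by 9: 1707 / 9 = 189.67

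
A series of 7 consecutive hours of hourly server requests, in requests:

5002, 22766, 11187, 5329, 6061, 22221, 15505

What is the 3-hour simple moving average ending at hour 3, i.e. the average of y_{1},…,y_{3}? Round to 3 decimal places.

12985.000

Sum of periods 1–3: 5002 + 22766 + 11187 = 38955
Divide by 3: 38955 / 3 = 12985.000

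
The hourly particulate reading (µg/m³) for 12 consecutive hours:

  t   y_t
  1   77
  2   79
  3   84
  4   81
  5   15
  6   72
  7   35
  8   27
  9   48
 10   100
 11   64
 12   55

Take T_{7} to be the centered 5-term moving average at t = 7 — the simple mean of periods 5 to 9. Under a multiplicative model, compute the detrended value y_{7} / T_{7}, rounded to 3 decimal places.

Trend T_7 = (15 + 72 + 35 + 27 + 48) / 5 = 197/5 = 39.40000
Ratio to trend: 35 / 39.40000 = 0.888

0.888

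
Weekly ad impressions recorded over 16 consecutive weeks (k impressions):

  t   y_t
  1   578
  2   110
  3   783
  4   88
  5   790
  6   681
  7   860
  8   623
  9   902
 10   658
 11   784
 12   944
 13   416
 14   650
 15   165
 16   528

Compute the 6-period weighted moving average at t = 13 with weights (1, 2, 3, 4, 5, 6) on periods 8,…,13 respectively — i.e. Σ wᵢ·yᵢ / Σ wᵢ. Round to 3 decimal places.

702.524

Weighted sum: 1·623 + 2·902 + 3·658 + 4·784 + 5·944 + 6·416 = 623 + 1804 + 1974 + 3136 + 4720 + 2496 = 14753
Weight total: 1 + 2 + 3 + 4 + 5 + 6 = 21
WMA = 14753 / 21 = 702.524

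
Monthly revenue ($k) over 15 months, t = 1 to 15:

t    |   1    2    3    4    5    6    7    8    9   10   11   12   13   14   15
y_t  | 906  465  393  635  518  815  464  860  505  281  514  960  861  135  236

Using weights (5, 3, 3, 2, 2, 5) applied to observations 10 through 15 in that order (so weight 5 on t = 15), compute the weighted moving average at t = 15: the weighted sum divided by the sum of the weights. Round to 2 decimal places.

Weighted sum: 5·281 + 3·514 + 3·960 + 2·861 + 2·135 + 5·236 = 1405 + 1542 + 2880 + 1722 + 270 + 1180 = 8999
Weight total: 5 + 3 + 3 + 2 + 2 + 5 = 20
WMA = 8999 / 20 = 449.95

449.95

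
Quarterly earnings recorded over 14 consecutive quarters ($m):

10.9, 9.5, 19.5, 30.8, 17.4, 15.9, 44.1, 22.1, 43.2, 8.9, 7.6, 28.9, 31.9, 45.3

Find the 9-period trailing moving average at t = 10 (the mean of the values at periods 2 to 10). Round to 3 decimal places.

Sum of periods 2–10: 9.5 + 19.5 + 30.8 + 17.4 + 15.9 + 44.1 + 22.1 + 43.2 + 8.9 = 211.4
Divide by 9: 211.4 / 9 = 23.489

23.489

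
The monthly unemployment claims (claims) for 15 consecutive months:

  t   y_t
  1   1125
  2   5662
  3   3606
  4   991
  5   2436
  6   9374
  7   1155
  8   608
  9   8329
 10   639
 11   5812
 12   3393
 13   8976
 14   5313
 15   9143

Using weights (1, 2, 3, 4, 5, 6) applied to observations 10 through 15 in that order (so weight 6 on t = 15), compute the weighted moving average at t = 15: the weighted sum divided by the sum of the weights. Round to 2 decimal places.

6655.67

Weighted sum: 1·639 + 2·5812 + 3·3393 + 4·8976 + 5·5313 + 6·9143 = 639 + 11624 + 10179 + 35904 + 26565 + 54858 = 139769
Weight total: 1 + 2 + 3 + 4 + 5 + 6 = 21
WMA = 139769 / 21 = 6655.67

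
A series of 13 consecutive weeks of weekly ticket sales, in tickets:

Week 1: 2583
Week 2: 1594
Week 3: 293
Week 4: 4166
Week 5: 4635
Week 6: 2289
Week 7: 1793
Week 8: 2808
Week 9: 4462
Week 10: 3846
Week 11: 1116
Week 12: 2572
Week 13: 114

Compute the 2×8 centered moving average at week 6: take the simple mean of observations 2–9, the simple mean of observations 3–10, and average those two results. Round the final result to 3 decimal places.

2895.750

Sum over 2–9: 1594 + 293 + 4166 + 4635 + 2289 + 1793 + 2808 + 4462 = 22040
Sum over 3–10: 293 + 4166 + 4635 + 2289 + 1793 + 2808 + 4462 + 3846 = 24292
CMA at t=6 = (22040 + 24292) / (2·8) = 46332 / 16 = 2895.750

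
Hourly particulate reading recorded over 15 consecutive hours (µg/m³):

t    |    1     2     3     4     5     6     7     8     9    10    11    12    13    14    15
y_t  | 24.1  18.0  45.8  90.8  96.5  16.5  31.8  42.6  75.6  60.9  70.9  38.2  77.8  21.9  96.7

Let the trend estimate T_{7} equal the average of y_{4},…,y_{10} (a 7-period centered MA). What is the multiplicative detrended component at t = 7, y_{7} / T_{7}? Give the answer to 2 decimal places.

Trend T_7 = (90.8 + 96.5 + 16.5 + 31.8 + 42.6 + 75.6 + 60.9) / 7 = 414.7/7 = 59.2429
Ratio to trend: 31.8 / 59.2429 = 0.54

0.54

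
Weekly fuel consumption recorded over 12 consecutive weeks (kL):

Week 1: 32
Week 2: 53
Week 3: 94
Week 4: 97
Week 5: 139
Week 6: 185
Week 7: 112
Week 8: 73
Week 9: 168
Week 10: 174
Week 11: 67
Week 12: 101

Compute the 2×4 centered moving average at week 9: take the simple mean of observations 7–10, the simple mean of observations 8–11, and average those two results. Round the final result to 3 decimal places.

Sum over 7–10: 112 + 73 + 168 + 174 = 527
Sum over 8–11: 73 + 168 + 174 + 67 = 482
CMA at t=9 = (527 + 482) / (2·4) = 1009 / 8 = 126.125

126.125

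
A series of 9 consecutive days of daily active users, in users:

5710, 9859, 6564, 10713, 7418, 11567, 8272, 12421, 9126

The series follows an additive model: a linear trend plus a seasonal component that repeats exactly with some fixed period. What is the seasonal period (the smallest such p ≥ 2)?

First differences y_{t+1} − y_t: 4149, -3295, 4149, -3295, 4149, -3295, …
The difference pattern repeats every 2 terms and not for any smaller step, so p = 2.

2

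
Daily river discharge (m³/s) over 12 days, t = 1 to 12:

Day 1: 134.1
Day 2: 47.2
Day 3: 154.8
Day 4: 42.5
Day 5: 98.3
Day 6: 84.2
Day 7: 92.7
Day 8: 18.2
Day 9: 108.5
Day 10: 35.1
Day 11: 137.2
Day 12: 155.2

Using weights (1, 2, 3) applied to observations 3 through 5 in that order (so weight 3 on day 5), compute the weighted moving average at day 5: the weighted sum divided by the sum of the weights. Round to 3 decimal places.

89.117

Weighted sum: 1·154.8 + 2·42.5 + 3·98.3 = 154.8 + 85.0 + 294.9 = 534.7
Weight total: 1 + 2 + 3 = 6
WMA = 534.7 / 6 = 89.117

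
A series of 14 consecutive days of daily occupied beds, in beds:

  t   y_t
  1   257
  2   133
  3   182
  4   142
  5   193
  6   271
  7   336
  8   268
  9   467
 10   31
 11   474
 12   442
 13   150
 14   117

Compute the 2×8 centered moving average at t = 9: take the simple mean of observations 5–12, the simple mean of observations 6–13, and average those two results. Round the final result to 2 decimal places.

307.56

Sum over 5–12: 193 + 271 + 336 + 268 + 467 + 31 + 474 + 442 = 2482
Sum over 6–13: 271 + 336 + 268 + 467 + 31 + 474 + 442 + 150 = 2439
CMA at t=9 = (2482 + 2439) / (2·8) = 4921 / 16 = 307.56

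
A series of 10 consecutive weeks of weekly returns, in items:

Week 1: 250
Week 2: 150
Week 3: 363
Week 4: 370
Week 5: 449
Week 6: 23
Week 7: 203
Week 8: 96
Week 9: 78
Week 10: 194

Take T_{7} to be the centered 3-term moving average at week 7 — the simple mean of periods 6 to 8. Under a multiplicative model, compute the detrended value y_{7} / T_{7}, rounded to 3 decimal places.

Trend T_7 = (23 + 203 + 96) / 3 = 322/3 = 107.33333
Ratio to trend: 203 / 107.33333 = 1.891

1.891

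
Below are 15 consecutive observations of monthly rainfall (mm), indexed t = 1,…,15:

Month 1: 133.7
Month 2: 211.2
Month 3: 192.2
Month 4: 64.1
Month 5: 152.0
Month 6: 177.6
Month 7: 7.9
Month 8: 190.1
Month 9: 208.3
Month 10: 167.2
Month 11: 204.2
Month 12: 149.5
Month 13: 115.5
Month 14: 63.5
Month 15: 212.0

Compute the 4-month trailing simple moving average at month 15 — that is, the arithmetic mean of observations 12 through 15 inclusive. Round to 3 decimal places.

Sum of periods 12–15: 149.5 + 115.5 + 63.5 + 212.0 = 540.5
Divide by 4: 540.5 / 4 = 135.125

135.125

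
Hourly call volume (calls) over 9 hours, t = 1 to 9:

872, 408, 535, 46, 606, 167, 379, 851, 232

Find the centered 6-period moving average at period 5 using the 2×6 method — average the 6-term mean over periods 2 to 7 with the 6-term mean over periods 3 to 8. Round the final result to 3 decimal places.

393.750

Sum over 2–7: 408 + 535 + 46 + 606 + 167 + 379 = 2141
Sum over 3–8: 535 + 46 + 606 + 167 + 379 + 851 = 2584
CMA at t=5 = (2141 + 2584) / (2·6) = 4725 / 12 = 393.750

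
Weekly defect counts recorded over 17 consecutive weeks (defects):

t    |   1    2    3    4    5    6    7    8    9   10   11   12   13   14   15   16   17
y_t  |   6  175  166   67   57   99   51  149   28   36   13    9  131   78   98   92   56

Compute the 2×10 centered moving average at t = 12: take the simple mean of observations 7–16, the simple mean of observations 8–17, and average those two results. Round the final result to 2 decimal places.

68.75

Sum over 7–16: 51 + 149 + 28 + 36 + 13 + 9 + 131 + 78 + 98 + 92 = 685
Sum over 8–17: 149 + 28 + 36 + 13 + 9 + 131 + 78 + 98 + 92 + 56 = 690
CMA at t=12 = (685 + 690) / (2·10) = 1375 / 20 = 68.75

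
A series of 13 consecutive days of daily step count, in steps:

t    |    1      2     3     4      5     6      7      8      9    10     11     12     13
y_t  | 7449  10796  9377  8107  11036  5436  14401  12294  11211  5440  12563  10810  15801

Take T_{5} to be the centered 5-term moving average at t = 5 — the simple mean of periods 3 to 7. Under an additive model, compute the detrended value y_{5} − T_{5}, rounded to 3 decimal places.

1364.600

Trend T_5 = (9377 + 8107 + 11036 + 5436 + 14401) / 5 = 48357/5 = 9671.40000
Detrended value: 11036 − 9671.40000 = 1364.600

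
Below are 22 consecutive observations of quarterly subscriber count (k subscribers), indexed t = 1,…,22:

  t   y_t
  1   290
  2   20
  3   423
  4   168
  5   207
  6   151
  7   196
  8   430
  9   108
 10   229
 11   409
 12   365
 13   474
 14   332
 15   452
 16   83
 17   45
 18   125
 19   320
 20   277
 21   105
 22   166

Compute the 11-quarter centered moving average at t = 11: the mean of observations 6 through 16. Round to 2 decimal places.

Sum of periods 6–16: 151 + 196 + 430 + 108 + 229 + 409 + 365 + 474 + 332 + 452 + 83 = 3229
Divide by 11: 3229 / 11 = 293.55

293.55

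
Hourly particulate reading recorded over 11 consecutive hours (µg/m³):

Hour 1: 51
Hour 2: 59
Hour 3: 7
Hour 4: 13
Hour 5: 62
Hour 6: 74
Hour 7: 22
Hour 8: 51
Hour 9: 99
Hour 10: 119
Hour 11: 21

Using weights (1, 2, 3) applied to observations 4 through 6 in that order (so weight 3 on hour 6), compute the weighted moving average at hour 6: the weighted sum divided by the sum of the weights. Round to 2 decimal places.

Weighted sum: 1·13 + 2·62 + 3·74 = 13 + 124 + 222 = 359
Weight total: 1 + 2 + 3 = 6
WMA = 359 / 6 = 59.83

59.83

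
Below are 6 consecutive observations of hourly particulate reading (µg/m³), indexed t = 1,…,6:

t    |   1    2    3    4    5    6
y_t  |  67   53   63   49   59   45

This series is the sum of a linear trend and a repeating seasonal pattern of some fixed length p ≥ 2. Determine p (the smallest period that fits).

2

First differences y_{t+1} − y_t: -14, 10, -14, 10, -14, …
The difference pattern repeats every 2 terms and not for any smaller step, so p = 2.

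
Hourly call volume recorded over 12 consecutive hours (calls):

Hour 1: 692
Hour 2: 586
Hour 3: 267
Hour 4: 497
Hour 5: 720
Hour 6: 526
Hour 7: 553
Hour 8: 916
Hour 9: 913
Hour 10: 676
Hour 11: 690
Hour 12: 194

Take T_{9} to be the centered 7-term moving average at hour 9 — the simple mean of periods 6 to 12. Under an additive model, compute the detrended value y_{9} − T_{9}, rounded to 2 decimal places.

274.71

Trend T_9 = (526 + 553 + 916 + 913 + 676 + 690 + 194) / 7 = 4468/7 = 638.2857
Detrended value: 913 − 638.2857 = 274.71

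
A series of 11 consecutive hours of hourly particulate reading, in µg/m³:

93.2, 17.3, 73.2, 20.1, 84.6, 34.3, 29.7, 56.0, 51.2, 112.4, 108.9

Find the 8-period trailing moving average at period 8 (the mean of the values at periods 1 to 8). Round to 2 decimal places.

Sum of periods 1–8: 93.2 + 17.3 + 73.2 + 20.1 + 84.6 + 34.3 + 29.7 + 56.0 = 408.4
Divide by 8: 408.4 / 8 = 51.05

51.05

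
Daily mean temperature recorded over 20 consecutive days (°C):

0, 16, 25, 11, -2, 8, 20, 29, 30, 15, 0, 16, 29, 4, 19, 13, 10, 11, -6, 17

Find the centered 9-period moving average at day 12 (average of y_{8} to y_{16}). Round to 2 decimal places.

17.22

Sum of periods 8–16: 29 + 30 + 15 + 0 + 16 + 29 + 4 + 19 + 13 = 155
Divide by 9: 155 / 9 = 17.22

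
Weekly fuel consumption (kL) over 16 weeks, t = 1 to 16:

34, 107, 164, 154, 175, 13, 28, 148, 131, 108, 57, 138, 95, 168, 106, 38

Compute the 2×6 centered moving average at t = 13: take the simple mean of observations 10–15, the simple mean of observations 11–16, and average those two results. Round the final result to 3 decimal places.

106.167

Sum over 10–15: 108 + 57 + 138 + 95 + 168 + 106 = 672
Sum over 11–16: 57 + 138 + 95 + 168 + 106 + 38 = 602
CMA at t=13 = (672 + 602) / (2·6) = 1274 / 12 = 106.167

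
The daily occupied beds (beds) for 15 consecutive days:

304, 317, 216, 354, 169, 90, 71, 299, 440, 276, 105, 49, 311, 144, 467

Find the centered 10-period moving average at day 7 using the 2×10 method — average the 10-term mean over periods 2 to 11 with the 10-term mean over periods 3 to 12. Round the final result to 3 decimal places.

Sum over 2–11: 317 + 216 + 354 + 169 + 90 + 71 + 299 + 440 + 276 + 105 = 2337
Sum over 3–12: 216 + 354 + 169 + 90 + 71 + 299 + 440 + 276 + 105 + 49 = 2069
CMA at t=7 = (2337 + 2069) / (2·10) = 4406 / 20 = 220.300

220.300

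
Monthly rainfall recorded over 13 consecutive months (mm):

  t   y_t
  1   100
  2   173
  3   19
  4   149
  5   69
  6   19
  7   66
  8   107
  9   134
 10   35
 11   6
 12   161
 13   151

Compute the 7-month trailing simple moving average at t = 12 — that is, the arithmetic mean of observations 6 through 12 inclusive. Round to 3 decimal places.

75.429

Sum of periods 6–12: 19 + 66 + 107 + 134 + 35 + 6 + 161 = 528
Divide by 7: 528 / 7 = 75.429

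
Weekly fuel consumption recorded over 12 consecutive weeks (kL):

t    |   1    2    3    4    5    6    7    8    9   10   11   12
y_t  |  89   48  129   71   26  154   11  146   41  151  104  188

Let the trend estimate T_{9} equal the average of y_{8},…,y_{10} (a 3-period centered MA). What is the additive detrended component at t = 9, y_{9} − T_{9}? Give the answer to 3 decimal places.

-71.667

Trend T_9 = (146 + 41 + 151) / 3 = 338/3 = 112.66667
Detrended value: 41 − 112.66667 = -71.667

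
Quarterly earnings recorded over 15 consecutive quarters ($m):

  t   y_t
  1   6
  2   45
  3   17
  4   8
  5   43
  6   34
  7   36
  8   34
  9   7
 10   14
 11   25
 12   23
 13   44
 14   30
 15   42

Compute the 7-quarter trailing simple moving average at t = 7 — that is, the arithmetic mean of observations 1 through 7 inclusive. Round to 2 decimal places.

27.00

Sum of periods 1–7: 6 + 45 + 17 + 8 + 43 + 34 + 36 = 189
Divide by 7: 189 / 7 = 27.00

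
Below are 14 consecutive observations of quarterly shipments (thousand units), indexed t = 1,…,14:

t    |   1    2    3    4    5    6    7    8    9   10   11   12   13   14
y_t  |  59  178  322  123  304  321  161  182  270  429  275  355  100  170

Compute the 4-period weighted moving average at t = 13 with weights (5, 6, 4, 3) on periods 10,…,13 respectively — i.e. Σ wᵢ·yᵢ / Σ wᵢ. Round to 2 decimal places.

Weighted sum: 5·429 + 6·275 + 4·355 + 3·100 = 2145 + 1650 + 1420 + 300 = 5515
Weight total: 5 + 6 + 4 + 3 = 18
WMA = 5515 / 18 = 306.39

306.39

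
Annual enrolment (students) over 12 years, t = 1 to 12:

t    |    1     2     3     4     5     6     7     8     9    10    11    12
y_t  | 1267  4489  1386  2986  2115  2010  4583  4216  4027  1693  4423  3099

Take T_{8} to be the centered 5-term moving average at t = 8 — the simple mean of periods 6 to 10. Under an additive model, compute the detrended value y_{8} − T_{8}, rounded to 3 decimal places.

910.200

Trend T_8 = (2010 + 4583 + 4216 + 4027 + 1693) / 5 = 16529/5 = 3305.80000
Detrended value: 4216 − 3305.80000 = 910.200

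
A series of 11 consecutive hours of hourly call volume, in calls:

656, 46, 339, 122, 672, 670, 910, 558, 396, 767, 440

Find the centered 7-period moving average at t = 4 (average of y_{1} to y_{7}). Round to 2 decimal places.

487.86

Sum of periods 1–7: 656 + 46 + 339 + 122 + 672 + 670 + 910 = 3415
Divide by 7: 3415 / 7 = 487.86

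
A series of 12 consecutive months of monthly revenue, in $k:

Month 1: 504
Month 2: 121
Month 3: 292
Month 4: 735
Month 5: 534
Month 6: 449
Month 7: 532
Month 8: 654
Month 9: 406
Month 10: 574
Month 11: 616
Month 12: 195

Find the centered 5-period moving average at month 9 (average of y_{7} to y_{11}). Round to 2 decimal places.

Sum of periods 7–11: 532 + 654 + 406 + 574 + 616 = 2782
Divide by 5: 2782 / 5 = 556.40

556.40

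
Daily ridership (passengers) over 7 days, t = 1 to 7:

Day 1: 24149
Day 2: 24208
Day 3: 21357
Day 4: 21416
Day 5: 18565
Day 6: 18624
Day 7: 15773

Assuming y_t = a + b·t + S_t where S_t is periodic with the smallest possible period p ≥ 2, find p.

First differences y_{t+1} − y_t: 59, -2851, 59, -2851, 59, -2851, …
The difference pattern repeats every 2 terms and not for any smaller step, so p = 2.

2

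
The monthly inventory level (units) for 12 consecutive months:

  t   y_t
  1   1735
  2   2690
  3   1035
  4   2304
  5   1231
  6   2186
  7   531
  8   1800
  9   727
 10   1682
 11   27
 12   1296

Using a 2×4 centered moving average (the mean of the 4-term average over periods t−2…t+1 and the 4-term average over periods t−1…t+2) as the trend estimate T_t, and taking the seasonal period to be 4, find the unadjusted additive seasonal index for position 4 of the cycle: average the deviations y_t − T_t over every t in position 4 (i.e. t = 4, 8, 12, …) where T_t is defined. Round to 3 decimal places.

Season position 4 occurs at t = 4, 8 (where T_t is defined).
t=4: T_4 = 1752.00000; y_4 − T_4 = 2304 − 1752.00000 = 552.00000
t=8: T_8 = 1248.00000; y_8 − T_8 = 1800 − 1248.00000 = 552.00000
Mean deviation: (552.00000 + 552.00000) / 2 = 552.000

552.000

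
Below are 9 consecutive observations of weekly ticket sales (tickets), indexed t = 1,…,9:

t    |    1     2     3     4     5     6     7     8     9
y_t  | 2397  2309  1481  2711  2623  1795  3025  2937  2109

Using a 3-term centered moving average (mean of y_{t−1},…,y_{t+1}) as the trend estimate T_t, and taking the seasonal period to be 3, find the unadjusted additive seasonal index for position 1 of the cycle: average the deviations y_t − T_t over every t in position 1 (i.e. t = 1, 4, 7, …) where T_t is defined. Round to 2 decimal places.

439.33

Season position 1 occurs at t = 4, 7 (where T_t is defined).
t=4: T_4 = 2271.6667; y_4 − T_4 = 2711 − 2271.6667 = 439.3333
t=7: T_7 = 2585.6667; y_7 − T_7 = 3025 − 2585.6667 = 439.3333
Mean deviation: (439.3333 + 439.3333) / 2 = 439.33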